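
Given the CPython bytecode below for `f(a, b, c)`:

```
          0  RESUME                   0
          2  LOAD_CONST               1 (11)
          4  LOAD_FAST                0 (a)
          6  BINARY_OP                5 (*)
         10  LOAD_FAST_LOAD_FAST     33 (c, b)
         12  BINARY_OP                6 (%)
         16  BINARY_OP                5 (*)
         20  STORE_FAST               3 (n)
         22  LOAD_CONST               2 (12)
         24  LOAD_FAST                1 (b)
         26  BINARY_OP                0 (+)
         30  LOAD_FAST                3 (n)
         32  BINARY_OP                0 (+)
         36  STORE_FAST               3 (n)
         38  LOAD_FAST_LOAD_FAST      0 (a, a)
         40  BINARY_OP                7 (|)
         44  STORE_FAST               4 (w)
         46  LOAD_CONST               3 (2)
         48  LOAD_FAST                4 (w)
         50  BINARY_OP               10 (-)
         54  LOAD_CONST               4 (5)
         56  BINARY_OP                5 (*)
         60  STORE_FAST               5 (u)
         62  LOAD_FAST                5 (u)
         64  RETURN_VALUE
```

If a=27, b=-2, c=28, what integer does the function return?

LOAD_CONST → push 11. Stack: [11]
LOAD_FAST a → push 27. Stack: [11, 27]
BINARY_OP * → 11 * 27 = 297. Stack: [297]
LOAD_FAST_LOAD_FAST c,b → push 28,-2. Stack: [297, 28, -2]
BINARY_OP % → 28 % -2 = 0. Stack: [297, 0]
BINARY_OP * → 297 * 0 = 0. Stack: [0]
STORE_FAST n → n=0. Stack: []
LOAD_CONST → push 12. Stack: [12]
LOAD_FAST b → push -2. Stack: [12, -2]
BINARY_OP + → 12 + -2 = 10. Stack: [10]
LOAD_FAST n → push 0. Stack: [10, 0]
BINARY_OP + → 10 + 0 = 10. Stack: [10]
STORE_FAST n → n=10. Stack: []
LOAD_FAST_LOAD_FAST a,a → push 27,27. Stack: [27, 27]
BINARY_OP | → 27 | 27 = 27. Stack: [27]
STORE_FAST w → w=27. Stack: []
LOAD_CONST → push 2. Stack: [2]
LOAD_FAST w → push 27. Stack: [2, 27]
BINARY_OP - → 2 - 27 = -25. Stack: [-25]
LOAD_CONST → push 5. Stack: [-25, 5]
BINARY_OP * → -25 * 5 = -125. Stack: [-125]
STORE_FAST u → u=-125. Stack: []
LOAD_FAST u → push -125. Stack: [-125]
RETURN_VALUE → return -125.

-125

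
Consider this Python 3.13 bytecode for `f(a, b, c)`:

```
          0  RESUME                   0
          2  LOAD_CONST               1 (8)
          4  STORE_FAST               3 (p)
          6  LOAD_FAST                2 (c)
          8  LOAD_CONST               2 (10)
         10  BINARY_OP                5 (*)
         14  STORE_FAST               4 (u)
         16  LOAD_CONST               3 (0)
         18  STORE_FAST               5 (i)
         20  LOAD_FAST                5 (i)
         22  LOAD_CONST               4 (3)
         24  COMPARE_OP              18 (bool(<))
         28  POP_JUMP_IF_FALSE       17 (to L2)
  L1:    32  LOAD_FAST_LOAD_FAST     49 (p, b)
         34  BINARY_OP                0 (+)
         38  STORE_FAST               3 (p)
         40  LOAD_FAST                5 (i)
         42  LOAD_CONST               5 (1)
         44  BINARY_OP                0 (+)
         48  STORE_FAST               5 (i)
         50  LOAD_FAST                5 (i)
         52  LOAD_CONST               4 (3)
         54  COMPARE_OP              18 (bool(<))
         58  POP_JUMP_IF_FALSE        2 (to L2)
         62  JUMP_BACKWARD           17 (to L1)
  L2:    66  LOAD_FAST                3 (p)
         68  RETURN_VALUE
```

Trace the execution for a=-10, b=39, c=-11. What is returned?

125

LOAD_CONST → push 8. Stack: [8]
STORE_FAST p → p=8. Stack: []
LOAD_FAST c → push -11. Stack: [-11]
LOAD_CONST → push 10. Stack: [-11, 10]
BINARY_OP * → -11 * 10 = -110. Stack: [-110]
STORE_FAST u → u=-110. Stack: []
LOAD_CONST → push 0. Stack: [0]
STORE_FAST i → i=0. Stack: []
LOAD_FAST i → push 0. Stack: [0]
LOAD_CONST → push 3. Stack: [0, 3]
COMPARE_OP bool(<) → 0 vs 3 = True. Stack: [True]
POP_JUMP_IF_FALSE → pop True; no jump. Stack: []
LOAD_FAST_LOAD_FAST p,b → push 8,39. Stack: [8, 39]
BINARY_OP + → 8 + 39 = 47. Stack: [47]
STORE_FAST p → p=47. Stack: []
LOAD_FAST i → push 0. Stack: [0]
LOAD_CONST → push 1. Stack: [0, 1]
BINARY_OP + → 0 + 1 = 1. Stack: [1]
STORE_FAST i → i=1. Stack: []
LOAD_FAST i → push 1. Stack: [1]
LOAD_CONST → push 3. Stack: [1, 3]
COMPARE_OP bool(<) → 1 vs 3 = True. Stack: [True]
POP_JUMP_IF_FALSE → pop True; no jump. Stack: []
LOAD_FAST_LOAD_FAST p,b → push 47,39. Stack: [47, 39]
BINARY_OP + → 47 + 39 = 86. Stack: [86]
STORE_FAST p → p=86. Stack: []
LOAD_FAST i → push 1. Stack: [1]
LOAD_CONST → push 1. Stack: [1, 1]
BINARY_OP + → 1 + 1 = 2. Stack: [2]
STORE_FAST i → i=2. Stack: []
LOAD_FAST i → push 2. Stack: [2]
LOAD_CONST → push 3. Stack: [2, 3]
COMPARE_OP bool(<) → 2 vs 3 = True. Stack: [True]
POP_JUMP_IF_FALSE → pop True; no jump. Stack: []
LOAD_FAST_LOAD_FAST p,b → push 86,39. Stack: [86, 39]
BINARY_OP + → 86 + 39 = 125. Stack: [125]
STORE_FAST p → p=125. Stack: []
LOAD_FAST i → push 2. Stack: [2]
LOAD_CONST → push 1. Stack: [2, 1]
BINARY_OP + → 2 + 1 = 3. Stack: [3]
STORE_FAST i → i=3. Stack: []
LOAD_FAST i → push 3. Stack: [3]
LOAD_CONST → push 3. Stack: [3, 3]
COMPARE_OP bool(<) → 3 vs 3 = False. Stack: [False]
POP_JUMP_IF_FALSE → pop False; jump. Stack: []
LOAD_FAST p → push 125. Stack: [125]
RETURN_VALUE → return 125.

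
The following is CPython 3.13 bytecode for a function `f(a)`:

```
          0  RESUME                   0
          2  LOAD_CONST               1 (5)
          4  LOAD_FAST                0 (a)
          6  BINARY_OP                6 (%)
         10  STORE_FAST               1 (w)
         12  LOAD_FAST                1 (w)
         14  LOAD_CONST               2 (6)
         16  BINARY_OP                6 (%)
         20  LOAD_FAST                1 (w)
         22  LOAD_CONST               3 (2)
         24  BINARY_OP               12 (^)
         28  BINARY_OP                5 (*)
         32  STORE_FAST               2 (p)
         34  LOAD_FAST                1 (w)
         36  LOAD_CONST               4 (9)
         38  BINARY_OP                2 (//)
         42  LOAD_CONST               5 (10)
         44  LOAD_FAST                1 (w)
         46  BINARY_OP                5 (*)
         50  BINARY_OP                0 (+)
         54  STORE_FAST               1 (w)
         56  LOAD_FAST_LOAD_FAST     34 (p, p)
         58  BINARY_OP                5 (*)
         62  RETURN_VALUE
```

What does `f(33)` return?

1225

LOAD_CONST → push 5. Stack: [5]
LOAD_FAST a → push 33. Stack: [5, 33]
BINARY_OP % → 5 % 33 = 5. Stack: [5]
STORE_FAST w → w=5. Stack: []
LOAD_FAST w → push 5. Stack: [5]
LOAD_CONST → push 6. Stack: [5, 6]
BINARY_OP % → 5 % 6 = 5. Stack: [5]
LOAD_FAST w → push 5. Stack: [5, 5]
LOAD_CONST → push 2. Stack: [5, 5, 2]
BINARY_OP ^ → 5 ^ 2 = 7. Stack: [5, 7]
BINARY_OP * → 5 * 7 = 35. Stack: [35]
STORE_FAST p → p=35. Stack: []
LOAD_FAST w → push 5. Stack: [5]
LOAD_CONST → push 9. Stack: [5, 9]
BINARY_OP // → 5 // 9 = 0. Stack: [0]
LOAD_CONST → push 10. Stack: [0, 10]
LOAD_FAST w → push 5. Stack: [0, 10, 5]
BINARY_OP * → 10 * 5 = 50. Stack: [0, 50]
BINARY_OP + → 0 + 50 = 50. Stack: [50]
STORE_FAST w → w=50. Stack: []
LOAD_FAST_LOAD_FAST p,p → push 35,35. Stack: [35, 35]
BINARY_OP * → 35 * 35 = 1225. Stack: [1225]
RETURN_VALUE → return 1225.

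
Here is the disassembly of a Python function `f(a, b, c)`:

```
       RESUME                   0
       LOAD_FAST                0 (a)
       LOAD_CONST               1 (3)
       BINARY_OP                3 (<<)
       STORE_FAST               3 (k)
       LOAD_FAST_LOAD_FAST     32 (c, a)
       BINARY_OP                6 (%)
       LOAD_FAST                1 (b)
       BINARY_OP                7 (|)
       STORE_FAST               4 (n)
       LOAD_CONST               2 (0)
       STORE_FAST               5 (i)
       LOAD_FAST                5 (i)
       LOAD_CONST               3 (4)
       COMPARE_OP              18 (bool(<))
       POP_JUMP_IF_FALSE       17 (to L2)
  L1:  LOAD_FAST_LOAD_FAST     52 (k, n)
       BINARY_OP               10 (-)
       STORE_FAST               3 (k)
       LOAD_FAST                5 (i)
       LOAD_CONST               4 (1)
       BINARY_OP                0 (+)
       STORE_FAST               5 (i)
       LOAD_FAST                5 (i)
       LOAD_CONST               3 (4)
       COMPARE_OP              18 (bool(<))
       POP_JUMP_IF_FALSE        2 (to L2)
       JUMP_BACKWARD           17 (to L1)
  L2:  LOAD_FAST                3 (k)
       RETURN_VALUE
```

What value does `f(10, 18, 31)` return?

4

LOAD_FAST a → push 10. Stack: [10]
LOAD_CONST → push 3. Stack: [10, 3]
BINARY_OP << → 10 << 3 = 80. Stack: [80]
STORE_FAST k → k=80. Stack: []
LOAD_FAST_LOAD_FAST c,a → push 31,10. Stack: [31, 10]
BINARY_OP % → 31 % 10 = 1. Stack: [1]
LOAD_FAST b → push 18. Stack: [1, 18]
BINARY_OP | → 1 | 18 = 19. Stack: [19]
STORE_FAST n → n=19. Stack: []
LOAD_CONST → push 0. Stack: [0]
STORE_FAST i → i=0. Stack: []
LOAD_FAST i → push 0. Stack: [0]
LOAD_CONST → push 4. Stack: [0, 4]
COMPARE_OP bool(<) → 0 vs 4 = True. Stack: [True]
POP_JUMP_IF_FALSE → pop True; no jump. Stack: []
LOAD_FAST_LOAD_FAST k,n → push 80,19. Stack: [80, 19]
BINARY_OP - → 80 - 19 = 61. Stack: [61]
STORE_FAST k → k=61. Stack: []
LOAD_FAST i → push 0. Stack: [0]
LOAD_CONST → push 1. Stack: [0, 1]
BINARY_OP + → 0 + 1 = 1. Stack: [1]
STORE_FAST i → i=1. Stack: []
LOAD_FAST i → push 1. Stack: [1]
LOAD_CONST → push 4. Stack: [1, 4]
COMPARE_OP bool(<) → 1 vs 4 = True. Stack: [True]
POP_JUMP_IF_FALSE → pop True; no jump. Stack: []
LOAD_FAST_LOAD_FAST k,n → push 61,19. Stack: [61, 19]
BINARY_OP - → 61 - 19 = 42. Stack: [42]
STORE_FAST k → k=42. Stack: []
LOAD_FAST i → push 1. Stack: [1]
LOAD_CONST → push 1. Stack: [1, 1]
BINARY_OP + → 1 + 1 = 2. Stack: [2]
STORE_FAST i → i=2. Stack: []
LOAD_FAST i → push 2. Stack: [2]
LOAD_CONST → push 4. Stack: [2, 4]
COMPARE_OP bool(<) → 2 vs 4 = True. Stack: [True]
POP_JUMP_IF_FALSE → pop True; no jump. Stack: []
LOAD_FAST_LOAD_FAST k,n → push 42,19. Stack: [42, 19]
BINARY_OP - → 42 - 19 = 23. Stack: [23]
STORE_FAST k → k=23. Stack: []
LOAD_FAST i → push 2. Stack: [2]
LOAD_CONST → push 1. Stack: [2, 1]
BINARY_OP + → 2 + 1 = 3. Stack: [3]
STORE_FAST i → i=3. Stack: []
LOAD_FAST i → push 3. Stack: [3]
LOAD_CONST → push 4. Stack: [3, 4]
COMPARE_OP bool(<) → 3 vs 4 = True. Stack: [True]
POP_JUMP_IF_FALSE → pop True; no jump. Stack: []
LOAD_FAST_LOAD_FAST k,n → push 23,19. Stack: [23, 19]
BINARY_OP - → 23 - 19 = 4. Stack: [4]
STORE_FAST k → k=4. Stack: []
LOAD_FAST i → push 3. Stack: [3]
LOAD_CONST → push 1. Stack: [3, 1]
BINARY_OP + → 3 + 1 = 4. Stack: [4]
STORE_FAST i → i=4. Stack: []
LOAD_FAST i → push 4. Stack: [4]
LOAD_CONST → push 4. Stack: [4, 4]
COMPARE_OP bool(<) → 4 vs 4 = False. Stack: [False]
POP_JUMP_IF_FALSE → pop False; jump. Stack: []
LOAD_FAST k → push 4. Stack: [4]
RETURN_VALUE → return 4.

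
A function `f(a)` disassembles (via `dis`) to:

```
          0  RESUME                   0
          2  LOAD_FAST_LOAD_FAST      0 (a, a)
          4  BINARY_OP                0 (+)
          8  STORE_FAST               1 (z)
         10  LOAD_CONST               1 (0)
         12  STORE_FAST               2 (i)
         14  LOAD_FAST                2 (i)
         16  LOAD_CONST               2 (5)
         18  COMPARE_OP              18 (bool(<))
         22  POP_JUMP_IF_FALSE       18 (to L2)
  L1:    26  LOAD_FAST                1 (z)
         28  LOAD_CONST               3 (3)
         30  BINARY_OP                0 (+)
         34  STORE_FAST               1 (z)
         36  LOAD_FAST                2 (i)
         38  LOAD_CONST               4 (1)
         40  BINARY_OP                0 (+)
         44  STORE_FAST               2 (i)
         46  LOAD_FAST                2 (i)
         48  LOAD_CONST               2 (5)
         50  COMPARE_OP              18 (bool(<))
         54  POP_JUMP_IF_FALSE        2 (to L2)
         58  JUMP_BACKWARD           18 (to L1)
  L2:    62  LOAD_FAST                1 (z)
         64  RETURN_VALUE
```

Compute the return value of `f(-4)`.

LOAD_FAST_LOAD_FAST a,a → push -4,-4
BINARY_OP + → -4 + -4 = -8
STORE_FAST z → z=-8
LOAD_CONST → push 0
STORE_FAST i → i=0
LOAD_FAST i → push 0
LOAD_CONST → push 5
COMPARE_OP bool(<) → 0 vs 5 = True
POP_JUMP_IF_FALSE → pop True; no jump
LOAD_FAST z → push -8
LOAD_CONST → push 3
BINARY_OP + → -8 + 3 = -5
STORE_FAST z → z=-5
LOAD_FAST i → push 0
LOAD_CONST → push 1
BINARY_OP + → 0 + 1 = 1
STORE_FAST i → i=1
LOAD_FAST i → push 1
LOAD_CONST → push 5
COMPARE_OP bool(<) → 1 vs 5 = True
POP_JUMP_IF_FALSE → pop True; no jump
LOAD_FAST z → push -5
LOAD_CONST → push 3
BINARY_OP + → -5 + 3 = -2
STORE_FAST z → z=-2
LOAD_FAST i → push 1
LOAD_CONST → push 1
BINARY_OP + → 1 + 1 = 2
STORE_FAST i → i=2
LOAD_FAST i → push 2
LOAD_CONST → push 5
COMPARE_OP bool(<) → 2 vs 5 = True
POP_JUMP_IF_FALSE → pop True; no jump
LOAD_FAST z → push -2
LOAD_CONST → push 3
BINARY_OP + → -2 + 3 = 1
STORE_FAST z → z=1
LOAD_FAST i → push 2
LOAD_CONST → push 1
BINARY_OP + → 2 + 1 = 3
STORE_FAST i → i=3
LOAD_FAST i → push 3
LOAD_CONST → push 5
COMPARE_OP bool(<) → 3 vs 5 = True
POP_JUMP_IF_FALSE → pop True; no jump
LOAD_FAST z → push 1
LOAD_CONST → push 3
BINARY_OP + → 1 + 3 = 4
STORE_FAST z → z=4
LOAD_FAST i → push 3
LOAD_CONST → push 1
BINARY_OP + → 3 + 1 = 4
STORE_FAST i → i=4
LOAD_FAST i → push 4
LOAD_CONST → push 5
COMPARE_OP bool(<) → 4 vs 5 = True
POP_JUMP_IF_FALSE → pop True; no jump
LOAD_FAST z → push 4
LOAD_CONST → push 3
BINARY_OP + → 4 + 3 = 7
STORE_FAST z → z=7
LOAD_FAST i → push 4
LOAD_CONST → push 1
BINARY_OP + → 4 + 1 = 5
STORE_FAST i → i=5
LOAD_FAST i → push 5
LOAD_CONST → push 5
COMPARE_OP bool(<) → 5 vs 5 = False
POP_JUMP_IF_FALSE → pop False; jump
LOAD_FAST z → push 7
RETURN_VALUE → return 7.

7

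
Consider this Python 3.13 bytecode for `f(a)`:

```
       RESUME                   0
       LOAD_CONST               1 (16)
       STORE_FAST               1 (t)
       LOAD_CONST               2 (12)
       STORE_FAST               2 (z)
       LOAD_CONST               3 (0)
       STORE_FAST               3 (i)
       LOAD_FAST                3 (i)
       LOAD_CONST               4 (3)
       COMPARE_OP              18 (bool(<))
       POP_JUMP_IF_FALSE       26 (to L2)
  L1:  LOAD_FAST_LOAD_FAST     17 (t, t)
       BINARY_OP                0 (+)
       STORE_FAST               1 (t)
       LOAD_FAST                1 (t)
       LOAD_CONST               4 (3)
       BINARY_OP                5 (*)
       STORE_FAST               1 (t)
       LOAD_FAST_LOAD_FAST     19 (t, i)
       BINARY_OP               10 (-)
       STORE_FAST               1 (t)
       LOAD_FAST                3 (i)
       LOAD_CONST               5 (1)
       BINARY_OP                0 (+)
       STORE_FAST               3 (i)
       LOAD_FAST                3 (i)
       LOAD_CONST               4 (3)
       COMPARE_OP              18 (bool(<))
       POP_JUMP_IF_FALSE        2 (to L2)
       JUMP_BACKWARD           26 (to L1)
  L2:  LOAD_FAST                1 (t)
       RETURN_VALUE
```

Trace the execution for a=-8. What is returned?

3448

LOAD_CONST → push 16
STORE_FAST t → t=16
LOAD_CONST → push 12
STORE_FAST z → z=12
LOAD_CONST → push 0
STORE_FAST i → i=0
LOAD_FAST i → push 0
LOAD_CONST → push 3
COMPARE_OP bool(<) → 0 vs 3 = True
POP_JUMP_IF_FALSE → pop True; no jump
LOAD_FAST_LOAD_FAST t,t → push 16,16
BINARY_OP + → 16 + 16 = 32
STORE_FAST t → t=32
LOAD_FAST t → push 32
LOAD_CONST → push 3
BINARY_OP * → 32 * 3 = 96
STORE_FAST t → t=96
LOAD_FAST_LOAD_FAST t,i → push 96,0
BINARY_OP - → 96 - 0 = 96
STORE_FAST t → t=96
LOAD_FAST i → push 0
LOAD_CONST → push 1
BINARY_OP + → 0 + 1 = 1
STORE_FAST i → i=1
LOAD_FAST i → push 1
LOAD_CONST → push 3
COMPARE_OP bool(<) → 1 vs 3 = True
POP_JUMP_IF_FALSE → pop True; no jump
LOAD_FAST_LOAD_FAST t,t → push 96,96
BINARY_OP + → 96 + 96 = 192
STORE_FAST t → t=192
LOAD_FAST t → push 192
LOAD_CONST → push 3
BINARY_OP * → 192 * 3 = 576
STORE_FAST t → t=576
LOAD_FAST_LOAD_FAST t,i → push 576,1
BINARY_OP - → 576 - 1 = 575
STORE_FAST t → t=575
LOAD_FAST i → push 1
LOAD_CONST → push 1
BINARY_OP + → 1 + 1 = 2
STORE_FAST i → i=2
LOAD_FAST i → push 2
LOAD_CONST → push 3
COMPARE_OP bool(<) → 2 vs 3 = True
POP_JUMP_IF_FALSE → pop True; no jump
LOAD_FAST_LOAD_FAST t,t → push 575,575
BINARY_OP + → 575 + 575 = 1150
STORE_FAST t → t=1150
LOAD_FAST t → push 1150
LOAD_CONST → push 3
BINARY_OP * → 1150 * 3 = 3450
STORE_FAST t → t=3450
LOAD_FAST_LOAD_FAST t,i → push 3450,2
BINARY_OP - → 3450 - 2 = 3448
STORE_FAST t → t=3448
LOAD_FAST i → push 2
LOAD_CONST → push 1
BINARY_OP + → 2 + 1 = 3
STORE_FAST i → i=3
LOAD_FAST i → push 3
LOAD_CONST → push 3
COMPARE_OP bool(<) → 3 vs 3 = False
POP_JUMP_IF_FALSE → pop False; jump
LOAD_FAST t → push 3448
RETURN_VALUE → return 3448.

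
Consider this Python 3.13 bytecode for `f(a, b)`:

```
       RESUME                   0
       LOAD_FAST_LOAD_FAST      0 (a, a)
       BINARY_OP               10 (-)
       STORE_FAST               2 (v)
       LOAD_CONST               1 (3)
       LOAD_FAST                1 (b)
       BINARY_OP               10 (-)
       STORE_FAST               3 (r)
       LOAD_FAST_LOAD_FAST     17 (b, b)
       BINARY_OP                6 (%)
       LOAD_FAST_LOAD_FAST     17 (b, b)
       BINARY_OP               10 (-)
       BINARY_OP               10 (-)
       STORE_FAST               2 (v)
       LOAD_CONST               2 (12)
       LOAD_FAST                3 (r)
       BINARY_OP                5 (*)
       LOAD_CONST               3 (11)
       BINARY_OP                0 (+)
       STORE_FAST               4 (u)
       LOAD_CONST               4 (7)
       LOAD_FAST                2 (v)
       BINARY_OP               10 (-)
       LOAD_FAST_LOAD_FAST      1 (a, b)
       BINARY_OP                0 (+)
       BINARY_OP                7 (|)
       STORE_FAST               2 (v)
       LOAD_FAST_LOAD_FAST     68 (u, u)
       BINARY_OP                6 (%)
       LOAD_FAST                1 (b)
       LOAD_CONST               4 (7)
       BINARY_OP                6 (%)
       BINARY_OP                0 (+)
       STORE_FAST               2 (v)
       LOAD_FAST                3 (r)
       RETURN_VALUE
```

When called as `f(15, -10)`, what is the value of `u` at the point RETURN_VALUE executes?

167

LOAD_FAST_LOAD_FAST a,a → push 15,15. Stack: [15, 15]
BINARY_OP - → 15 - 15 = 0. Stack: [0]
STORE_FAST v → v=0. Stack: []
LOAD_CONST → push 3. Stack: [3]
LOAD_FAST b → push -10. Stack: [3, -10]
BINARY_OP - → 3 - -10 = 13. Stack: [13]
STORE_FAST r → r=13. Stack: []
LOAD_FAST_LOAD_FAST b,b → push -10,-10. Stack: [-10, -10]
BINARY_OP % → -10 % -10 = 0. Stack: [0]
LOAD_FAST_LOAD_FAST b,b → push -10,-10. Stack: [0, -10, -10]
BINARY_OP - → -10 - -10 = 0. Stack: [0, 0]
BINARY_OP - → 0 - 0 = 0. Stack: [0]
STORE_FAST v → v=0. Stack: []
LOAD_CONST → push 12. Stack: [12]
LOAD_FAST r → push 13. Stack: [12, 13]
BINARY_OP * → 12 * 13 = 156. Stack: [156]
LOAD_CONST → push 11. Stack: [156, 11]
BINARY_OP + → 156 + 11 = 167. Stack: [167]
STORE_FAST u → u=167. Stack: []
LOAD_CONST → push 7. Stack: [7]
LOAD_FAST v → push 0. Stack: [7, 0]
BINARY_OP - → 7 - 0 = 7. Stack: [7]
LOAD_FAST_LOAD_FAST a,b → push 15,-10. Stack: [7, 15, -10]
BINARY_OP + → 15 + -10 = 5. Stack: [7, 5]
BINARY_OP | → 7 | 5 = 7. Stack: [7]
STORE_FAST v → v=7. Stack: []
LOAD_FAST_LOAD_FAST u,u → push 167,167. Stack: [167, 167]
BINARY_OP % → 167 % 167 = 0. Stack: [0]
LOAD_FAST b → push -10. Stack: [0, -10]
LOAD_CONST → push 7. Stack: [0, -10, 7]
BINARY_OP % → -10 % 7 = 4. Stack: [0, 4]
BINARY_OP + → 0 + 4 = 4. Stack: [4]
STORE_FAST v → v=4. Stack: []
LOAD_FAST r → push 13. Stack: [13]
RETURN_VALUE → return 13.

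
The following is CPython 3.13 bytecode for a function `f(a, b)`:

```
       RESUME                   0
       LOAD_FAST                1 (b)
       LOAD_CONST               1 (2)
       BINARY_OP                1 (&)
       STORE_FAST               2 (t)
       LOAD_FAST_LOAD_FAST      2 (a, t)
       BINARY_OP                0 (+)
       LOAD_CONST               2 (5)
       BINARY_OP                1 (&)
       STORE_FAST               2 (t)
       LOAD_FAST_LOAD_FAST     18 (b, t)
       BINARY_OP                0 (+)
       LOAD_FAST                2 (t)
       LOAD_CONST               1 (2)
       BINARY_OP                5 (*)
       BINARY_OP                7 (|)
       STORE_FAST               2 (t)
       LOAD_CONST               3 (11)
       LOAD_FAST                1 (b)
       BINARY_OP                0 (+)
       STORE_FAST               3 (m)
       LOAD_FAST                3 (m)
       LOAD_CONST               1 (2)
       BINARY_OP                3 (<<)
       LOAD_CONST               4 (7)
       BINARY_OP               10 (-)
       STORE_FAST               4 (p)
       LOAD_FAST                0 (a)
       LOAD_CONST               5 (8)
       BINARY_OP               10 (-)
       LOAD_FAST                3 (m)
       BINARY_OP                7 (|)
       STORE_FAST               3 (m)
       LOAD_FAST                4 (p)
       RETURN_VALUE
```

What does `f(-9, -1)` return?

33

LOAD_FAST b → push -1. Stack: [-1]
LOAD_CONST → push 2. Stack: [-1, 2]
BINARY_OP & → -1 & 2 = 2. Stack: [2]
STORE_FAST t → t=2. Stack: []
LOAD_FAST_LOAD_FAST a,t → push -9,2. Stack: [-9, 2]
BINARY_OP + → -9 + 2 = -7. Stack: [-7]
LOAD_CONST → push 5. Stack: [-7, 5]
BINARY_OP & → -7 & 5 = 1. Stack: [1]
STORE_FAST t → t=1. Stack: []
LOAD_FAST_LOAD_FAST b,t → push -1,1. Stack: [-1, 1]
BINARY_OP + → -1 + 1 = 0. Stack: [0]
LOAD_FAST t → push 1. Stack: [0, 1]
LOAD_CONST → push 2. Stack: [0, 1, 2]
BINARY_OP * → 1 * 2 = 2. Stack: [0, 2]
BINARY_OP | → 0 | 2 = 2. Stack: [2]
STORE_FAST t → t=2. Stack: []
LOAD_CONST → push 11. Stack: [11]
LOAD_FAST b → push -1. Stack: [11, -1]
BINARY_OP + → 11 + -1 = 10. Stack: [10]
STORE_FAST m → m=10. Stack: []
LOAD_FAST m → push 10. Stack: [10]
LOAD_CONST → push 2. Stack: [10, 2]
BINARY_OP << → 10 << 2 = 40. Stack: [40]
LOAD_CONST → push 7. Stack: [40, 7]
BINARY_OP - → 40 - 7 = 33. Stack: [33]
STORE_FAST p → p=33. Stack: []
LOAD_FAST a → push -9. Stack: [-9]
LOAD_CONST → push 8. Stack: [-9, 8]
BINARY_OP - → -9 - 8 = -17. Stack: [-17]
LOAD_FAST m → push 10. Stack: [-17, 10]
BINARY_OP | → -17 | 10 = -17. Stack: [-17]
STORE_FAST m → m=-17. Stack: []
LOAD_FAST p → push 33. Stack: [33]
RETURN_VALUE → return 33.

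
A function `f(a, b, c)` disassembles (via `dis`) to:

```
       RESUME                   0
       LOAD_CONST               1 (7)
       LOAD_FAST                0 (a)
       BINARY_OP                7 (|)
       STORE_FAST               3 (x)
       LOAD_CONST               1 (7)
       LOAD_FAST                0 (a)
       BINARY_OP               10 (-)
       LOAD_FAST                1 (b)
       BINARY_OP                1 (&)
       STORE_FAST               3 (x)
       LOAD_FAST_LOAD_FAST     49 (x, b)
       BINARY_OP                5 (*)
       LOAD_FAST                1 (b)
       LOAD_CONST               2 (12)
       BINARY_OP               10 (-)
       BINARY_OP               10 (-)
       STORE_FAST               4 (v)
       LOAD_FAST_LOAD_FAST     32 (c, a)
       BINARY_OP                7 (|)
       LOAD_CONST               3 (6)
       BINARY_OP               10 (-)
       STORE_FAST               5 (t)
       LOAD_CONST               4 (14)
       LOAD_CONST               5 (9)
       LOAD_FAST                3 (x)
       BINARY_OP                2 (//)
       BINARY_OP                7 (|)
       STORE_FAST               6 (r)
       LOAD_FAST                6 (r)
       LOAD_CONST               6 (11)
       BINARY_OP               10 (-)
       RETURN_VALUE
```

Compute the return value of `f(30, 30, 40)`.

4

LOAD_CONST → push 7. Stack: [7]
LOAD_FAST a → push 30. Stack: [7, 30]
BINARY_OP | → 7 | 30 = 31. Stack: [31]
STORE_FAST x → x=31. Stack: []
LOAD_CONST → push 7. Stack: [7]
LOAD_FAST a → push 30. Stack: [7, 30]
BINARY_OP - → 7 - 30 = -23. Stack: [-23]
LOAD_FAST b → push 30. Stack: [-23, 30]
BINARY_OP & → -23 & 30 = 8. Stack: [8]
STORE_FAST x → x=8. Stack: []
LOAD_FAST_LOAD_FAST x,b → push 8,30. Stack: [8, 30]
BINARY_OP * → 8 * 30 = 240. Stack: [240]
LOAD_FAST b → push 30. Stack: [240, 30]
LOAD_CONST → push 12. Stack: [240, 30, 12]
BINARY_OP - → 30 - 12 = 18. Stack: [240, 18]
BINARY_OP - → 240 - 18 = 222. Stack: [222]
STORE_FAST v → v=222. Stack: []
LOAD_FAST_LOAD_FAST c,a → push 40,30. Stack: [40, 30]
BINARY_OP | → 40 | 30 = 62. Stack: [62]
LOAD_CONST → push 6. Stack: [62, 6]
BINARY_OP - → 62 - 6 = 56. Stack: [56]
STORE_FAST t → t=56. Stack: []
LOAD_CONST → push 14. Stack: [14]
LOAD_CONST → push 9. Stack: [14, 9]
LOAD_FAST x → push 8. Stack: [14, 9, 8]
BINARY_OP // → 9 // 8 = 1. Stack: [14, 1]
BINARY_OP | → 14 | 1 = 15. Stack: [15]
STORE_FAST r → r=15. Stack: []
LOAD_FAST r → push 15. Stack: [15]
LOAD_CONST → push 11. Stack: [15, 11]
BINARY_OP - → 15 - 11 = 4. Stack: [4]
RETURN_VALUE → return 4.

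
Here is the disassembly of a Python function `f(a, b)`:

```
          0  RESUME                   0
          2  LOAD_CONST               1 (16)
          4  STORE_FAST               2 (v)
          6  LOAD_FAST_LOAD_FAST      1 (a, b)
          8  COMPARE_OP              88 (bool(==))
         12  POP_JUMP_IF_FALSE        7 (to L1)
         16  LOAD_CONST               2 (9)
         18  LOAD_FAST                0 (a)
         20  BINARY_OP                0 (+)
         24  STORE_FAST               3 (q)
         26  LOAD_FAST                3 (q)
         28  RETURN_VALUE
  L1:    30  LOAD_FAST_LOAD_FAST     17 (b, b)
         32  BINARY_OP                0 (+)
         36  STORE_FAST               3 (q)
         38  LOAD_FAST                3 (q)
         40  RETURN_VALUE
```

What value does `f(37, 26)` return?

LOAD_CONST → push 16. Stack: [16]
STORE_FAST v → v=16. Stack: []
LOAD_FAST_LOAD_FAST a,b → push 37,26. Stack: [37, 26]
COMPARE_OP bool(==) → 37 vs 26 = False. Stack: [False]
POP_JUMP_IF_FALSE → pop False; jump. Stack: []
LOAD_FAST_LOAD_FAST b,b → push 26,26. Stack: [26, 26]
BINARY_OP + → 26 + 26 = 52. Stack: [52]
STORE_FAST q → q=52. Stack: []
LOAD_FAST q → push 52. Stack: [52]
RETURN_VALUE → return 52.

52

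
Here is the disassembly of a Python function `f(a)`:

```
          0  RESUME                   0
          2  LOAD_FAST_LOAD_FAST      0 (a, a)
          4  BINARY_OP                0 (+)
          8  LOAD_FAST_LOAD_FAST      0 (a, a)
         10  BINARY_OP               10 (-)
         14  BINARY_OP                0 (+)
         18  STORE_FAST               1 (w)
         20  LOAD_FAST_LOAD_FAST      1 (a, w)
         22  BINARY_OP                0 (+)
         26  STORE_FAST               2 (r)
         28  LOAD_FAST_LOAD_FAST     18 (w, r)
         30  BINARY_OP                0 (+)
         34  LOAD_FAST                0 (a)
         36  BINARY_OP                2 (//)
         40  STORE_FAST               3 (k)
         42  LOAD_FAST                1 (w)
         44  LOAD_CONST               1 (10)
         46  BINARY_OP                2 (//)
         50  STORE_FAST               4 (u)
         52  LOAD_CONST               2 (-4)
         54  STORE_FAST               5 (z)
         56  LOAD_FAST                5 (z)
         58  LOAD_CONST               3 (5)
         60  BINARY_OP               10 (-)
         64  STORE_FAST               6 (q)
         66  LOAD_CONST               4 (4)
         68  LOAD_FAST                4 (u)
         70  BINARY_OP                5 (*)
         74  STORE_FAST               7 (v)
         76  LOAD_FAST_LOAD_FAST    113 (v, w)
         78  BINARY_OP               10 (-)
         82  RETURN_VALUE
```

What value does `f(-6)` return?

LOAD_FAST_LOAD_FAST a,a → push -6,-6. Stack: [-6, -6]
BINARY_OP + → -6 + -6 = -12. Stack: [-12]
LOAD_FAST_LOAD_FAST a,a → push -6,-6. Stack: [-12, -6, -6]
BINARY_OP - → -6 - -6 = 0. Stack: [-12, 0]
BINARY_OP + → -12 + 0 = -12. Stack: [-12]
STORE_FAST w → w=-12. Stack: []
LOAD_FAST_LOAD_FAST a,w → push -6,-12. Stack: [-6, -12]
BINARY_OP + → -6 + -12 = -18. Stack: [-18]
STORE_FAST r → r=-18. Stack: []
LOAD_FAST_LOAD_FAST w,r → push -12,-18. Stack: [-12, -18]
BINARY_OP + → -12 + -18 = -30. Stack: [-30]
LOAD_FAST a → push -6. Stack: [-30, -6]
BINARY_OP // → -30 // -6 = 5. Stack: [5]
STORE_FAST k → k=5. Stack: []
LOAD_FAST w → push -12. Stack: [-12]
LOAD_CONST → push 10. Stack: [-12, 10]
BINARY_OP // → -12 // 10 = -2. Stack: [-2]
STORE_FAST u → u=-2. Stack: []
LOAD_CONST → push -4. Stack: [-4]
STORE_FAST z → z=-4. Stack: []
LOAD_FAST z → push -4. Stack: [-4]
LOAD_CONST → push 5. Stack: [-4, 5]
BINARY_OP - → -4 - 5 = -9. Stack: [-9]
STORE_FAST q → q=-9. Stack: []
LOAD_CONST → push 4. Stack: [4]
LOAD_FAST u → push -2. Stack: [4, -2]
BINARY_OP * → 4 * -2 = -8. Stack: [-8]
STORE_FAST v → v=-8. Stack: []
LOAD_FAST_LOAD_FAST v,w → push -8,-12. Stack: [-8, -12]
BINARY_OP - → -8 - -12 = 4. Stack: [4]
RETURN_VALUE → return 4.

4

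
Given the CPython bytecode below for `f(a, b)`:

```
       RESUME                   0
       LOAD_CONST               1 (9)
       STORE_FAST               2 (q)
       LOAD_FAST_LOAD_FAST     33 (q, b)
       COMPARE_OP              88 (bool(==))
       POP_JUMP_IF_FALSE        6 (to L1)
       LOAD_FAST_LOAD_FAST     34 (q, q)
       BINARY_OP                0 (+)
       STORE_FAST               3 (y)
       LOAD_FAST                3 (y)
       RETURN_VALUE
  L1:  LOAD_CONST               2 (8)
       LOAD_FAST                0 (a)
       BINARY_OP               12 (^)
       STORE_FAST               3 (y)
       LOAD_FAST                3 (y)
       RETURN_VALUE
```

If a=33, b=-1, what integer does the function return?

41

LOAD_CONST → push 9. Stack: [9]
STORE_FAST q → q=9. Stack: []
LOAD_FAST_LOAD_FAST q,b → push 9,-1. Stack: [9, -1]
COMPARE_OP bool(==) → 9 vs -1 = False. Stack: [False]
POP_JUMP_IF_FALSE → pop False; jump. Stack: []
LOAD_CONST → push 8. Stack: [8]
LOAD_FAST a → push 33. Stack: [8, 33]
BINARY_OP ^ → 8 ^ 33 = 41. Stack: [41]
STORE_FAST y → y=41. Stack: []
LOAD_FAST y → push 41. Stack: [41]
RETURN_VALUE → return 41.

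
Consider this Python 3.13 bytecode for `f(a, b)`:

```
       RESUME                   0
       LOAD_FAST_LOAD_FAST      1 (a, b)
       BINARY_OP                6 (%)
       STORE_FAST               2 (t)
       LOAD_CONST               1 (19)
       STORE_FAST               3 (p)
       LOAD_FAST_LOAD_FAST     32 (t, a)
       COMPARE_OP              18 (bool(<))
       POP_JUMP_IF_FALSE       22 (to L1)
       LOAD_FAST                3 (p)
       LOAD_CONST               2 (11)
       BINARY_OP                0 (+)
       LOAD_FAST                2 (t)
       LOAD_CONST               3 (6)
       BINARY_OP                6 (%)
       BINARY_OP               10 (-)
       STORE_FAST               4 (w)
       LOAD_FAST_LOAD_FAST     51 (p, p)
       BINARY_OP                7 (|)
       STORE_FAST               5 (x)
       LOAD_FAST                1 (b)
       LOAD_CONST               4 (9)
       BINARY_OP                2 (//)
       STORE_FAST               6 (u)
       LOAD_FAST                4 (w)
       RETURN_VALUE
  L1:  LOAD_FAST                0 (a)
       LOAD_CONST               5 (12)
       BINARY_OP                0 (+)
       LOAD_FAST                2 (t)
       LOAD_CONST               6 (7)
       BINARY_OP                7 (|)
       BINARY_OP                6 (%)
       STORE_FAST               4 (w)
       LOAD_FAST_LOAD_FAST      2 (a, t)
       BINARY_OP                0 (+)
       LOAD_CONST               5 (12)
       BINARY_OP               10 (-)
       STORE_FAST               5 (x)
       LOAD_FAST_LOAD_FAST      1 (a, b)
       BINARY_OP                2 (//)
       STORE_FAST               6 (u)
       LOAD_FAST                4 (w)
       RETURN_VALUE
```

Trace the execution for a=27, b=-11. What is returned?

LOAD_FAST_LOAD_FAST a,b → push 27,-11. Stack: [27, -11]
BINARY_OP % → 27 % -11 = -6. Stack: [-6]
STORE_FAST t → t=-6. Stack: []
LOAD_CONST → push 19. Stack: [19]
STORE_FAST p → p=19. Stack: []
LOAD_FAST_LOAD_FAST t,a → push -6,27. Stack: [-6, 27]
COMPARE_OP bool(<) → -6 vs 27 = True. Stack: [True]
POP_JUMP_IF_FALSE → pop True; no jump. Stack: []
LOAD_FAST p → push 19. Stack: [19]
LOAD_CONST → push 11. Stack: [19, 11]
BINARY_OP + → 19 + 11 = 30. Stack: [30]
LOAD_FAST t → push -6. Stack: [30, -6]
LOAD_CONST → push 6. Stack: [30, -6, 6]
BINARY_OP % → -6 % 6 = 0. Stack: [30, 0]
BINARY_OP - → 30 - 0 = 30. Stack: [30]
STORE_FAST w → w=30. Stack: []
LOAD_FAST_LOAD_FAST p,p → push 19,19. Stack: [19, 19]
BINARY_OP | → 19 | 19 = 19. Stack: [19]
STORE_FAST x → x=19. Stack: []
LOAD_FAST b → push -11. Stack: [-11]
LOAD_CONST → push 9. Stack: [-11, 9]
BINARY_OP // → -11 // 9 = -2. Stack: [-2]
STORE_FAST u → u=-2. Stack: []
LOAD_FAST w → push 30. Stack: [30]
RETURN_VALUE → return 30.

30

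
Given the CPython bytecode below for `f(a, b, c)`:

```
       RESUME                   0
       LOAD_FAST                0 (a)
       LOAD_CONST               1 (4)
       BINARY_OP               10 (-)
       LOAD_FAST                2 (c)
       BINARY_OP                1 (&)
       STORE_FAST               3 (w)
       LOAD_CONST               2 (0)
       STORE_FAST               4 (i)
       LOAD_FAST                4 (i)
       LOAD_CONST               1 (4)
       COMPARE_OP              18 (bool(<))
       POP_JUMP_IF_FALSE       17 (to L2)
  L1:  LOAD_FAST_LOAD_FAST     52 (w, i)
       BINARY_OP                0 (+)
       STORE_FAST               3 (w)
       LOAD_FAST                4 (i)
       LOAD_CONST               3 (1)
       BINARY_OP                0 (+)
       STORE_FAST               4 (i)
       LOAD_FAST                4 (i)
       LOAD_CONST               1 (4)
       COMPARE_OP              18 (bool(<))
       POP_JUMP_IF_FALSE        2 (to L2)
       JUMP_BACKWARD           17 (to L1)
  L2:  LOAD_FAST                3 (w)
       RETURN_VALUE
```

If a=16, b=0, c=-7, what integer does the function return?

LOAD_FAST a → push 16. Stack: [16]
LOAD_CONST → push 4. Stack: [16, 4]
BINARY_OP - → 16 - 4 = 12. Stack: [12]
LOAD_FAST c → push -7. Stack: [12, -7]
BINARY_OP & → 12 & -7 = 8. Stack: [8]
STORE_FAST w → w=8. Stack: []
LOAD_CONST → push 0. Stack: [0]
STORE_FAST i → i=0. Stack: []
LOAD_FAST i → push 0. Stack: [0]
LOAD_CONST → push 4. Stack: [0, 4]
COMPARE_OP bool(<) → 0 vs 4 = True. Stack: [True]
POP_JUMP_IF_FALSE → pop True; no jump. Stack: []
LOAD_FAST_LOAD_FAST w,i → push 8,0. Stack: [8, 0]
BINARY_OP + → 8 + 0 = 8. Stack: [8]
STORE_FAST w → w=8. Stack: []
LOAD_FAST i → push 0. Stack: [0]
LOAD_CONST → push 1. Stack: [0, 1]
BINARY_OP + → 0 + 1 = 1. Stack: [1]
STORE_FAST i → i=1. Stack: []
LOAD_FAST i → push 1. Stack: [1]
LOAD_CONST → push 4. Stack: [1, 4]
COMPARE_OP bool(<) → 1 vs 4 = True. Stack: [True]
POP_JUMP_IF_FALSE → pop True; no jump. Stack: []
LOAD_FAST_LOAD_FAST w,i → push 8,1. Stack: [8, 1]
BINARY_OP + → 8 + 1 = 9. Stack: [9]
STORE_FAST w → w=9. Stack: []
LOAD_FAST i → push 1. Stack: [1]
LOAD_CONST → push 1. Stack: [1, 1]
BINARY_OP + → 1 + 1 = 2. Stack: [2]
STORE_FAST i → i=2. Stack: []
LOAD_FAST i → push 2. Stack: [2]
LOAD_CONST → push 4. Stack: [2, 4]
COMPARE_OP bool(<) → 2 vs 4 = True. Stack: [True]
POP_JUMP_IF_FALSE → pop True; no jump. Stack: []
LOAD_FAST_LOAD_FAST w,i → push 9,2. Stack: [9, 2]
BINARY_OP + → 9 + 2 = 11. Stack: [11]
STORE_FAST w → w=11. Stack: []
LOAD_FAST i → push 2. Stack: [2]
LOAD_CONST → push 1. Stack: [2, 1]
BINARY_OP + → 2 + 1 = 3. Stack: [3]
STORE_FAST i → i=3. Stack: []
LOAD_FAST i → push 3. Stack: [3]
LOAD_CONST → push 4. Stack: [3, 4]
COMPARE_OP bool(<) → 3 vs 4 = True. Stack: [True]
POP_JUMP_IF_FALSE → pop True; no jump. Stack: []
LOAD_FAST_LOAD_FAST w,i → push 11,3. Stack: [11, 3]
BINARY_OP + → 11 + 3 = 14. Stack: [14]
STORE_FAST w → w=14. Stack: []
LOAD_FAST i → push 3. Stack: [3]
LOAD_CONST → push 1. Stack: [3, 1]
BINARY_OP + → 3 + 1 = 4. Stack: [4]
STORE_FAST i → i=4. Stack: []
LOAD_FAST i → push 4. Stack: [4]
LOAD_CONST → push 4. Stack: [4, 4]
COMPARE_OP bool(<) → 4 vs 4 = False. Stack: [False]
POP_JUMP_IF_FALSE → pop False; jump. Stack: []
LOAD_FAST w → push 14. Stack: [14]
RETURN_VALUE → return 14.

14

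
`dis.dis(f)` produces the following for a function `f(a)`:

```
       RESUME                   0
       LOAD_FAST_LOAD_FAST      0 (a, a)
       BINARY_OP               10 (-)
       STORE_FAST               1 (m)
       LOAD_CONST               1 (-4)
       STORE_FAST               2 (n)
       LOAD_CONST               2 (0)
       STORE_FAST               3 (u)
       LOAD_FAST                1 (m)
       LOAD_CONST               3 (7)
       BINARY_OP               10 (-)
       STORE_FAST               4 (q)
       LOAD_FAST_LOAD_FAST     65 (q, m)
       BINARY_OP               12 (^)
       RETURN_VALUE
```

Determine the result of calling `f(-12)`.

LOAD_FAST_LOAD_FAST a,a → push -12,-12. Stack: [-12, -12]
BINARY_OP - → -12 - -12 = 0. Stack: [0]
STORE_FAST m → m=0. Stack: []
LOAD_CONST → push -4. Stack: [-4]
STORE_FAST n → n=-4. Stack: []
LOAD_CONST → push 0. Stack: [0]
STORE_FAST u → u=0. Stack: []
LOAD_FAST m → push 0. Stack: [0]
LOAD_CONST → push 7. Stack: [0, 7]
BINARY_OP - → 0 - 7 = -7. Stack: [-7]
STORE_FAST q → q=-7. Stack: []
LOAD_FAST_LOAD_FAST q,m → push -7,0. Stack: [-7, 0]
BINARY_OP ^ → -7 ^ 0 = -7. Stack: [-7]
RETURN_VALUE → return -7.

-7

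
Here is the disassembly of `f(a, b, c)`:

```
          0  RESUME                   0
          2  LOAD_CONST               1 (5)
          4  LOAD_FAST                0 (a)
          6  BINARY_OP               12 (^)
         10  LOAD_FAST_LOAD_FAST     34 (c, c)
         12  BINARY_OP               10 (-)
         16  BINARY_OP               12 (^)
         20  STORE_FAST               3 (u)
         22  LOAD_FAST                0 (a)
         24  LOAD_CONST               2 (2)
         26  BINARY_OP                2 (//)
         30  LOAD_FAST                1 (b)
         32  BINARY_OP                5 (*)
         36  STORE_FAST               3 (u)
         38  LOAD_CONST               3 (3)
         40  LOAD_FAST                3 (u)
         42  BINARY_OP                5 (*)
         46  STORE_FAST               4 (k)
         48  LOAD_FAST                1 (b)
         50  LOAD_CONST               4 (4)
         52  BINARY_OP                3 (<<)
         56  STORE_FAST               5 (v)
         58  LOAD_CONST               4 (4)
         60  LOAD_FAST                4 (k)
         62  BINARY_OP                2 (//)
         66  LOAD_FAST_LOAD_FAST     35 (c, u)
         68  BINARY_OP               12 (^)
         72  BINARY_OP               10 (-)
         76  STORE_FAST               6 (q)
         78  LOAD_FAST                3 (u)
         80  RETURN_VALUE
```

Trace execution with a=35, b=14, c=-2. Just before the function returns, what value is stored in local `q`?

LOAD_CONST → push 5. Stack: [5]
LOAD_FAST a → push 35. Stack: [5, 35]
BINARY_OP ^ → 5 ^ 35 = 38. Stack: [38]
LOAD_FAST_LOAD_FAST c,c → push -2,-2. Stack: [38, -2, -2]
BINARY_OP - → -2 - -2 = 0. Stack: [38, 0]
BINARY_OP ^ → 38 ^ 0 = 38. Stack: [38]
STORE_FAST u → u=38. Stack: []
LOAD_FAST a → push 35. Stack: [35]
LOAD_CONST → push 2. Stack: [35, 2]
BINARY_OP // → 35 // 2 = 17. Stack: [17]
LOAD_FAST b → push 14. Stack: [17, 14]
BINARY_OP * → 17 * 14 = 238. Stack: [238]
STORE_FAST u → u=238. Stack: []
LOAD_CONST → push 3. Stack: [3]
LOAD_FAST u → push 238. Stack: [3, 238]
BINARY_OP * → 3 * 238 = 714. Stack: [714]
STORE_FAST k → k=714. Stack: []
LOAD_FAST b → push 14. Stack: [14]
LOAD_CONST → push 4. Stack: [14, 4]
BINARY_OP << → 14 << 4 = 224. Stack: [224]
STORE_FAST v → v=224. Stack: []
LOAD_CONST → push 4. Stack: [4]
LOAD_FAST k → push 714. Stack: [4, 714]
BINARY_OP // → 4 // 714 = 0. Stack: [0]
LOAD_FAST_LOAD_FAST c,u → push -2,238. Stack: [0, -2, 238]
BINARY_OP ^ → -2 ^ 238 = -240. Stack: [0, -240]
BINARY_OP - → 0 - -240 = 240. Stack: [240]
STORE_FAST q → q=240. Stack: []
LOAD_FAST u → push 238. Stack: [238]
RETURN_VALUE → return 238.

240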